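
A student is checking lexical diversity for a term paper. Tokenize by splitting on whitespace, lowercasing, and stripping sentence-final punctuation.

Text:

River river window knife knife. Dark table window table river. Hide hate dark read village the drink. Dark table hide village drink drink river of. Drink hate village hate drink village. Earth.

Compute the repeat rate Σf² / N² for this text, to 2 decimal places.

Frequencies: drink:5, river:4, village:4, dark:3, table:3, hate:3, window:2, knife:2, hide:2, read:1, the:1, of:1, earth:1
Σf² = 100; N² = 1024
Repeat rate = 100 / 1024 = 0.10

0.10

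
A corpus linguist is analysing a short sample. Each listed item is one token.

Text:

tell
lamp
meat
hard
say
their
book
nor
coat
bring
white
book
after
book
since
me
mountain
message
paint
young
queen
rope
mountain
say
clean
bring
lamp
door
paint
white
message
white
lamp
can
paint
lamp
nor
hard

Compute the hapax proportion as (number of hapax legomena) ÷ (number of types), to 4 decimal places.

Frequencies: lamp:4, book:3, white:3, paint:3, hard:2, say:2, nor:2, bring:2, mountain:2, message:2, tell:1, meat:1, their:1, coat:1, after:1, since:1, me:1, young:1, queen:1, rope:1, … (3 more, each freq 1)
Hapax count = 13; type count = 23.
Ratio = 13 / 23 = 0.5652

0.5652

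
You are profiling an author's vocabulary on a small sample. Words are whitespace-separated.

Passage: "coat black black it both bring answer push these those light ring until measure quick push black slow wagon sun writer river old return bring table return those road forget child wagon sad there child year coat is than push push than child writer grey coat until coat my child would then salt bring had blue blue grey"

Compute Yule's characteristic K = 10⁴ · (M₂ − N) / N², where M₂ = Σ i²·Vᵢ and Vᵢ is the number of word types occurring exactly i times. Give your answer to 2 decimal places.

Frequencies: coat:4, push:4, child:4, black:3, bring:3, those:2, until:2, wagon:2, writer:2, return:2, than:2, grey:2, blue:2, it:1, both:1, answer:1, these:1, light:1, ring:1, measure:1, … (17 more, each freq 1)
N = 58. Frequency spectrum: V_1=24, V_2=8, V_3=2, V_4=3
M₂ = 1²·24 + 2²·8 + 3²·2 + 4²·3 = 122
K = 10000 × (122 − 58) / 58² = 190.25

190.25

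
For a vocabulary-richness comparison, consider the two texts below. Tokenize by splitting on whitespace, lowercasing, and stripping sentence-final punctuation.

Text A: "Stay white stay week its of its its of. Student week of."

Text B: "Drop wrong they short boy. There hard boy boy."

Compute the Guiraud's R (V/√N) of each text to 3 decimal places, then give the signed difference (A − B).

-0.601

A: V=6, N=12, R=1.732
B: V=7, N=9, R=2.333
Difference = 1.732 − 2.333 = -0.601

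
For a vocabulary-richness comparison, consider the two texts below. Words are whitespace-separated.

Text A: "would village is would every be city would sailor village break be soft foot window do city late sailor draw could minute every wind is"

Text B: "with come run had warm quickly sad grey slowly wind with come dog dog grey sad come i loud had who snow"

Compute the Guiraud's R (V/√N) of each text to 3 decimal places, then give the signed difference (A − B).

0.202

A: V=17, N=25, R=3.400
B: V=15, N=22, R=3.198
Difference = 3.400 − 3.198 = 0.202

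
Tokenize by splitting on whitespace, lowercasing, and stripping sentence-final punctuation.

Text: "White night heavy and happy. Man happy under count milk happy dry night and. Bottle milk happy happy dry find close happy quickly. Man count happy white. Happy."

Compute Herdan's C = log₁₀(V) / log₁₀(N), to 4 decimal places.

0.7920

N = 28, V = 14.
log₁₀(V) = 1.146128, log₁₀(N) = 1.447158
C = 1.146128 / 1.447158 = 0.7920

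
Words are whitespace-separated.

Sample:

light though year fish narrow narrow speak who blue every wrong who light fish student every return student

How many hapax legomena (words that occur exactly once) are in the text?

Frequencies: light:2, fish:2, narrow:2, who:2, every:2, student:2, though:1, year:1, speak:1, blue:1, wrong:1, return:1
Hapax (freq=1): blue, return, speak, though, wrong, year

6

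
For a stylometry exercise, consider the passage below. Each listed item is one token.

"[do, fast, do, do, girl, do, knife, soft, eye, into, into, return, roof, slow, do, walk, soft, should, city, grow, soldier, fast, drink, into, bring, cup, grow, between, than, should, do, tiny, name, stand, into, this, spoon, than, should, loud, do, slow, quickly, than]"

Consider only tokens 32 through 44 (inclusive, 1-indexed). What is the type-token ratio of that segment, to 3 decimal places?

Segment tokens 32–44: tiny, name, stand, into, this, spoon, than, should, loud, do, slow, quickly, than
Segment N = 13, segment V = 12.
TTR = 12 / 13 = 0.923

0.923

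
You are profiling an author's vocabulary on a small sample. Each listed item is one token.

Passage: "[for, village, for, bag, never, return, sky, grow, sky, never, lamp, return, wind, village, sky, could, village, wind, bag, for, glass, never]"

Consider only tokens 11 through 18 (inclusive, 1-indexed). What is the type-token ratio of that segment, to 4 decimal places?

0.7500

Segment tokens 11–18: lamp, return, wind, village, sky, could, village, wind
Segment N = 8, segment V = 6.
TTR = 6 / 8 = 0.7500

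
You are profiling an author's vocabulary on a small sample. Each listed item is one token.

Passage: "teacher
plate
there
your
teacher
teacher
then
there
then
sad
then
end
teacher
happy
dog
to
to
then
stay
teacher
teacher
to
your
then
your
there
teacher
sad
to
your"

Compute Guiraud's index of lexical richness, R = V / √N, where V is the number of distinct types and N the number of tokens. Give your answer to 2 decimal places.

N = 30, V = 11.
√N = 5.477226
R = 11 / 5.477226 = 2.01

2.01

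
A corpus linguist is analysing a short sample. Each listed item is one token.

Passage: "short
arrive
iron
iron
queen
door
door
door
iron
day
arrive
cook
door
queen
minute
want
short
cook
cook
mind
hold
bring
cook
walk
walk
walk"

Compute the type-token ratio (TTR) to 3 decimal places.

0.500

N = 26 tokens, V = 13 types.
TTR = V / N = 13 / 26 = 0.500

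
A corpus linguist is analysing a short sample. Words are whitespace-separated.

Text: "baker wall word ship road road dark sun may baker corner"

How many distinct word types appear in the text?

9

Distinct types: {baker, corner, dark, may, road, ship, sun, wall, word}
V = 9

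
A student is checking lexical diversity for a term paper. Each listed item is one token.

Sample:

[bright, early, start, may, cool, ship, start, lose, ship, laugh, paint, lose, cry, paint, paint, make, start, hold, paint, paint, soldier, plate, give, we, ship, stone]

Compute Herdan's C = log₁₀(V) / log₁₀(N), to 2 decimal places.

0.87

N = 26, V = 17.
log₁₀(V) = 1.230449, log₁₀(N) = 1.414973
C = 1.230449 / 1.414973 = 0.87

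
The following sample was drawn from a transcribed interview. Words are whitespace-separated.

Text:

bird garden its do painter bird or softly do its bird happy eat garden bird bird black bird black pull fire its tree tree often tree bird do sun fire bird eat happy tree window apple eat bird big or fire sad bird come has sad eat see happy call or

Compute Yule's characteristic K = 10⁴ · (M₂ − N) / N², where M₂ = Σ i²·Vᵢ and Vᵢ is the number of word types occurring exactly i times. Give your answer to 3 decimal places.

576.701

Frequencies: bird:10, eat:4, tree:4, its:3, do:3, or:3, happy:3, fire:3, garden:2, black:2, sad:2, painter:1, softly:1, pull:1, often:1, sun:1, window:1, apple:1, big:1, come:1, … (3 more, each freq 1)
N = 51. Frequency spectrum: V_1=12, V_2=3, V_3=5, V_4=2, V_10=1
M₂ = 1²·12 + 2²·3 + 3²·5 + 4²·2 + 10²·1 = 201
K = 10000 × (201 − 51) / 51² = 576.701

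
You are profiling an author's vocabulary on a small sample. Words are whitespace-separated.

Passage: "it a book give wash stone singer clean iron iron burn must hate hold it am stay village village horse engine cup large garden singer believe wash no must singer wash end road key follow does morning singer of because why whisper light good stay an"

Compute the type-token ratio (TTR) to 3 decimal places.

0.783

N = 46 tokens, V = 36 types.
TTR = V / N = 36 / 46 = 0.783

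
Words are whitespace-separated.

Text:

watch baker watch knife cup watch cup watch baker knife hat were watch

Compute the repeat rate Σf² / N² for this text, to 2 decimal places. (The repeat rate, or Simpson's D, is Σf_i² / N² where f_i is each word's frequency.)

Frequencies: watch:5, baker:2, knife:2, cup:2, hat:1, were:1
Σf² = 39; N² = 169
Repeat rate = 39 / 169 = 0.23

0.23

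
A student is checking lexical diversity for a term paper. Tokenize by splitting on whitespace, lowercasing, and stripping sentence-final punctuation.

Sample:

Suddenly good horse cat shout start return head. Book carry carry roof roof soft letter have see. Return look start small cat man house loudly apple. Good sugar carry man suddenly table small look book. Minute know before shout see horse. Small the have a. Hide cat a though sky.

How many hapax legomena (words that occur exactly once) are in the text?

Frequencies: cat:3, carry:3, small:3, suddenly:2, good:2, horse:2, shout:2, start:2, return:2, book:2, roof:2, have:2, see:2, look:2, man:2, a:2, head:1, soft:1, letter:1, house:1, … (11 more, each freq 1)
Hapax (freq=1): apple, before, head, hide, house, know, letter, loudly, minute, sky, soft, sugar, table, the, though

15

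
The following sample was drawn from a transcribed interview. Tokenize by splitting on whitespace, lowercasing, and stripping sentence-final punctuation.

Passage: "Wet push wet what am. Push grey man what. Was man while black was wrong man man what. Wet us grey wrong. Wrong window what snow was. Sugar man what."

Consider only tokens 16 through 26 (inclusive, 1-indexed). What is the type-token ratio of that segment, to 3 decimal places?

Segment tokens 16–26: man, man, what, wet, us, grey, wrong, wrong, window, what, snow
Segment N = 11, segment V = 8.
TTR = 8 / 11 = 0.727

0.727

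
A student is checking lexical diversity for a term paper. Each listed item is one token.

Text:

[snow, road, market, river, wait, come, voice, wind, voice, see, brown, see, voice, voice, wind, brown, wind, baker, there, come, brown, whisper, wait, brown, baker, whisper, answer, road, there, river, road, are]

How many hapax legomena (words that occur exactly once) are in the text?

Frequencies: voice:4, brown:4, road:3, wind:3, river:2, wait:2, come:2, see:2, baker:2, there:2, whisper:2, snow:1, market:1, answer:1, are:1
Hapax (freq=1): answer, are, market, snow

4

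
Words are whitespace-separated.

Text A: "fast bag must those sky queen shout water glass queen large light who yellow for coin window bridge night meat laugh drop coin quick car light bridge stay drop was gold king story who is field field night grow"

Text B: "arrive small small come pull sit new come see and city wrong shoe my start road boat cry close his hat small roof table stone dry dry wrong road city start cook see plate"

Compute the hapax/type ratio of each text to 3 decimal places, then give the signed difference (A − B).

0.062

A: hapax=23, V=31, ratio=0.742
B: hapax=17, V=25, ratio=0.680
Difference = 0.742 − 0.680 = 0.062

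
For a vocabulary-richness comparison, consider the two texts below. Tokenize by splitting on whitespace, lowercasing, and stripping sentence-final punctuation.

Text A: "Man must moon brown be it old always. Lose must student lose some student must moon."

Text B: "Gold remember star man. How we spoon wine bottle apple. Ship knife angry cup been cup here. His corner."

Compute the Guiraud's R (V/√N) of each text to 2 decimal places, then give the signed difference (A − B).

-1.38

A: V=11, N=16, R=2.75
B: V=18, N=19, R=4.13
Difference = 2.75 − 4.13 = -1.38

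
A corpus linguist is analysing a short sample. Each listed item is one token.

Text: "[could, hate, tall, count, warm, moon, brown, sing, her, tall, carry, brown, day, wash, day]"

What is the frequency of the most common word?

2

Frequencies: tall:2, brown:2, day:2, could:1, hate:1, count:1, warm:1, moon:1, sing:1, her:1, carry:1, wash:1
Most common: 'tall' with frequency 2.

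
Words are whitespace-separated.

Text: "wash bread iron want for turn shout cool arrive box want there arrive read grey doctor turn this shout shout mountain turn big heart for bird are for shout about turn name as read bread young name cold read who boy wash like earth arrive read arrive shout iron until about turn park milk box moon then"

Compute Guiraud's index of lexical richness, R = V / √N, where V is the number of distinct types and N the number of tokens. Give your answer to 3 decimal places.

4.503

N = 57, V = 34.
√N = 7.549834
R = 34 / 7.549834 = 4.503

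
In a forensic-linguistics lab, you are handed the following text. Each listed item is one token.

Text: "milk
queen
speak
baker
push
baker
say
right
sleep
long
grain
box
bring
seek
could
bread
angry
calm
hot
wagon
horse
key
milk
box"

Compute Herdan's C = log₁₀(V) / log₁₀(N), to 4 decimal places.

N = 24, V = 21.
log₁₀(V) = 1.322219, log₁₀(N) = 1.380211
C = 1.322219 / 1.380211 = 0.9580

0.9580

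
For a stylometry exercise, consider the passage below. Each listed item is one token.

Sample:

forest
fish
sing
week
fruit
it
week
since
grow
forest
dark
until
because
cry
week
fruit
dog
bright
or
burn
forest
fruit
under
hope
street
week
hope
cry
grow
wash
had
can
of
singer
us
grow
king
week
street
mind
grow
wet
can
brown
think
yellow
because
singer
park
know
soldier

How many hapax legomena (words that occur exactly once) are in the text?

24

Frequencies: week:5, grow:4, forest:3, fruit:3, because:2, cry:2, hope:2, street:2, can:2, singer:2, fish:1, sing:1, it:1, since:1, dark:1, until:1, dog:1, bright:1, or:1, burn:1, … (14 more, each freq 1)
Hapax (freq=1): bright, brown, burn, dark, dog, fish, had, it, king, know, mind, of, or, park, since, sing, soldier, think, under, until, us, wash, wet, yellow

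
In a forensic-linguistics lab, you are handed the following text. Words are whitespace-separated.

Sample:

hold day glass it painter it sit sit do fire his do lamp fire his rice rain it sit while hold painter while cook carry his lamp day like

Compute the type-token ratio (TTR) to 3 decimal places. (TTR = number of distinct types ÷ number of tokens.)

0.552

N = 29 tokens, V = 16 types.
TTR = V / N = 16 / 29 = 0.552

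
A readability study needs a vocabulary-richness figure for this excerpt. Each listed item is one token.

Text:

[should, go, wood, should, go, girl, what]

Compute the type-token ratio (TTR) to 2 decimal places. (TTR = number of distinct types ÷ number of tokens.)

N = 7 tokens, V = 5 types.
TTR = V / N = 5 / 7 = 0.71

0.71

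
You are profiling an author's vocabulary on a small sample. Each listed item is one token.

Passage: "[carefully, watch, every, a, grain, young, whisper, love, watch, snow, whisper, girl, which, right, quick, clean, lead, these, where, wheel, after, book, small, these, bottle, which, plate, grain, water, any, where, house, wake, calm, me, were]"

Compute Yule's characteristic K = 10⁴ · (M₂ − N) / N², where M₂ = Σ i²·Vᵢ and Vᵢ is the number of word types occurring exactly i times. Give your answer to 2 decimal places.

Frequencies: watch:2, grain:2, whisper:2, which:2, these:2, where:2, carefully:1, every:1, a:1, young:1, love:1, snow:1, girl:1, right:1, quick:1, clean:1, lead:1, wheel:1, after:1, book:1, … (10 more, each freq 1)
N = 36. Frequency spectrum: V_1=24, V_2=6
M₂ = 1²·24 + 2²·6 = 48
K = 10000 × (48 − 36) / 36² = 92.59

92.59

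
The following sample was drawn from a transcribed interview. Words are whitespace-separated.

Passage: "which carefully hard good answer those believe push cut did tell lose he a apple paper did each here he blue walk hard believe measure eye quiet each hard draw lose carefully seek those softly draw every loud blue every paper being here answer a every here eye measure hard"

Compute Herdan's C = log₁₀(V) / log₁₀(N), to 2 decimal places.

N = 50, V = 29.
log₁₀(V) = 1.462398, log₁₀(N) = 1.698970
C = 1.462398 / 1.698970 = 0.86

0.86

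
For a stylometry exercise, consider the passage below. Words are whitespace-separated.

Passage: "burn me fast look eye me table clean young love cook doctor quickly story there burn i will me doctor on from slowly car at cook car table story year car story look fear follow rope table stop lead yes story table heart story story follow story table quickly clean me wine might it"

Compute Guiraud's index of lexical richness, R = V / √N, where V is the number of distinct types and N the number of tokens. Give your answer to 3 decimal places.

4.355

N = 54, V = 32.
√N = 7.348469
R = 32 / 7.348469 = 4.355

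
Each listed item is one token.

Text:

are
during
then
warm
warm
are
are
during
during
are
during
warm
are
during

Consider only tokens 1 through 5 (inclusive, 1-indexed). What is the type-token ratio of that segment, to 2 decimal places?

0.80

Segment tokens 1–5: are, during, then, warm, warm
Segment N = 5, segment V = 4.
TTR = 4 / 5 = 0.80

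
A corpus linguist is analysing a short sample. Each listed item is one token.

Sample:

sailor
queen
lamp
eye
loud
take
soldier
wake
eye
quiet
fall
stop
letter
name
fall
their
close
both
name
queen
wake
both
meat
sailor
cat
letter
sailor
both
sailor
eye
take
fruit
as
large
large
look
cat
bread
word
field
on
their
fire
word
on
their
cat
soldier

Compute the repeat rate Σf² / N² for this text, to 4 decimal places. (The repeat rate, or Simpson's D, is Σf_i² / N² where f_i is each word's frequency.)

0.0451

Frequencies: sailor:4, eye:3, their:3, both:3, cat:3, queen:2, take:2, soldier:2, wake:2, fall:2, letter:2, name:2, large:2, word:2, on:2, lamp:1, loud:1, quiet:1, stop:1, close:1, … (7 more, each freq 1)
Σf² = 104; N² = 2304
Repeat rate = 104 / 2304 = 0.0451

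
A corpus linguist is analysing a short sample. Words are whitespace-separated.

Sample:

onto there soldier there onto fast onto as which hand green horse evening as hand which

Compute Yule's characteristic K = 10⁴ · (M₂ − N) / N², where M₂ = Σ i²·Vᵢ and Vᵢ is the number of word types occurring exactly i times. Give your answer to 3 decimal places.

Frequencies: onto:3, there:2, as:2, which:2, hand:2, soldier:1, fast:1, green:1, horse:1, evening:1
N = 16. Frequency spectrum: V_1=5, V_2=4, V_3=1
M₂ = 1²·5 + 2²·4 + 3²·1 = 30
K = 10000 × (30 − 16) / 16² = 546.875

546.875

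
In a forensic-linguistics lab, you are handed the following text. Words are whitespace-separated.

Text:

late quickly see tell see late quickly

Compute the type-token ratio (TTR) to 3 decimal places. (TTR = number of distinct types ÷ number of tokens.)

0.571

N = 7 tokens, V = 4 types.
TTR = V / N = 4 / 7 = 0.571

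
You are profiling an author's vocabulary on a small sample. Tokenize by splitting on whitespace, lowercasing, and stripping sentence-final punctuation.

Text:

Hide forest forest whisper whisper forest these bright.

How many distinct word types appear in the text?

5

Distinct types: {bright, forest, hide, these, whisper}
V = 5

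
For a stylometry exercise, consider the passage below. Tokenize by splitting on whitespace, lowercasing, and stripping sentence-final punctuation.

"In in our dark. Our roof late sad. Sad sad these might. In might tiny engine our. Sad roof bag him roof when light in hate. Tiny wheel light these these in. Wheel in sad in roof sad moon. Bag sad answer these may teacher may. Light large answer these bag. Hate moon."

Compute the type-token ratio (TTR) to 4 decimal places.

0.3962

N = 53 tokens, V = 21 types.
TTR = V / N = 21 / 53 = 0.3962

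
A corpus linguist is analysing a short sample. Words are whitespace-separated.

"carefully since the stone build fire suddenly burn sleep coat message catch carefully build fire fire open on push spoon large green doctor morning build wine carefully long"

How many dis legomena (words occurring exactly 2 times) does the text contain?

Frequencies: carefully:3, build:3, fire:3, since:1, the:1, stone:1, suddenly:1, burn:1, sleep:1, coat:1, message:1, catch:1, open:1, on:1, push:1, spoon:1, large:1, green:1, doctor:1, morning:1, … (2 more, each freq 1)
Words with frequency 2: (none)

0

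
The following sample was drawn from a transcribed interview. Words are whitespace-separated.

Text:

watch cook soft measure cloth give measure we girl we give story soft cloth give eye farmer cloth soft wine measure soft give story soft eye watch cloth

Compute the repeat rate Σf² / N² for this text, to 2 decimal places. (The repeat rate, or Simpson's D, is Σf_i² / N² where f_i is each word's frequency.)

Frequencies: soft:5, cloth:4, give:4, measure:3, watch:2, we:2, story:2, eye:2, cook:1, girl:1, farmer:1, wine:1
Σf² = 86; N² = 784
Repeat rate = 86 / 784 = 0.11

0.11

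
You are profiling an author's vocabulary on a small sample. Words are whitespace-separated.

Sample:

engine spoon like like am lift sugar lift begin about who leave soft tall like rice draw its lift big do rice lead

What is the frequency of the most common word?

Frequencies: like:3, lift:3, rice:2, engine:1, spoon:1, am:1, sugar:1, begin:1, about:1, who:1, leave:1, soft:1, tall:1, draw:1, its:1, big:1, do:1, lead:1
Most common: 'like' with frequency 3.

3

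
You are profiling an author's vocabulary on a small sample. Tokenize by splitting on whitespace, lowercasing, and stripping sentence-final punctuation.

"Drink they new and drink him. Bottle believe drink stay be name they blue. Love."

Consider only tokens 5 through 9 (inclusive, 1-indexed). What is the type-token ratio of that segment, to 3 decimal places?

0.800

Segment tokens 5–9: drink, him, bottle, believe, drink
Segment N = 5, segment V = 4.
TTR = 4 / 5 = 0.800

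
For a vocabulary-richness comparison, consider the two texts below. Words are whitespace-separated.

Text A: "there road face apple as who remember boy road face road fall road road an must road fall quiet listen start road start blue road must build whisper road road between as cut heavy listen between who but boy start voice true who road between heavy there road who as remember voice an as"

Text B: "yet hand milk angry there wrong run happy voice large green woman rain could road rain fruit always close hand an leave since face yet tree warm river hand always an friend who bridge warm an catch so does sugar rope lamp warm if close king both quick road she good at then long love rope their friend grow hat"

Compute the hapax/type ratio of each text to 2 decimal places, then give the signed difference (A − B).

-0.44

A: hapax=8, V=23, ratio=0.35
B: hapax=37, V=47, ratio=0.79
Difference = 0.35 − 0.79 = -0.44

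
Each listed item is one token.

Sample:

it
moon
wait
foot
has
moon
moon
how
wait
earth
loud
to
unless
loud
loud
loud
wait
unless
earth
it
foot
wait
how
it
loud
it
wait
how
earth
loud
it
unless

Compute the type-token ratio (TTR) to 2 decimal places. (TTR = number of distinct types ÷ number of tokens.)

0.31

N = 32 tokens, V = 10 types.
TTR = V / N = 10 / 32 = 0.31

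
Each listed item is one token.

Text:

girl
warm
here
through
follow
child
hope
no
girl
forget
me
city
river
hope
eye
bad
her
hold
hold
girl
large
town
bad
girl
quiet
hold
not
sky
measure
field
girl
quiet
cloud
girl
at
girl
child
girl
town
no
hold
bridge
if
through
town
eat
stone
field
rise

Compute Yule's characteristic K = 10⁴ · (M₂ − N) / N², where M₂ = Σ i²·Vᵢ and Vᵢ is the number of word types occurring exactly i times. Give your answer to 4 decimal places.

Frequencies: girl:8, hold:4, town:3, through:2, child:2, hope:2, no:2, bad:2, quiet:2, field:2, warm:1, here:1, follow:1, forget:1, me:1, city:1, river:1, eye:1, her:1, large:1, … (10 more, each freq 1)
N = 49. Frequency spectrum: V_1=20, V_2=7, V_3=1, V_4=1, V_8=1
M₂ = 1²·20 + 2²·7 + 3²·1 + 4²·1 + 8²·1 = 137
K = 10000 × (137 − 49) / 49² = 366.5140

366.5140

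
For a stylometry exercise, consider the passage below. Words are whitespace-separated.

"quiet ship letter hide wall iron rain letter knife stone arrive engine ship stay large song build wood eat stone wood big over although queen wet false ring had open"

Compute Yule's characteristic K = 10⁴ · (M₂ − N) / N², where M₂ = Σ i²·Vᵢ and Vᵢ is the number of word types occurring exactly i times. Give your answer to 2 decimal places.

Frequencies: ship:2, letter:2, stone:2, wood:2, quiet:1, hide:1, wall:1, iron:1, rain:1, knife:1, arrive:1, engine:1, stay:1, large:1, song:1, build:1, eat:1, big:1, over:1, although:1, … (6 more, each freq 1)
N = 30. Frequency spectrum: V_1=22, V_2=4
M₂ = 1²·22 + 2²·4 = 38
K = 10000 × (38 − 30) / 30² = 88.89

88.89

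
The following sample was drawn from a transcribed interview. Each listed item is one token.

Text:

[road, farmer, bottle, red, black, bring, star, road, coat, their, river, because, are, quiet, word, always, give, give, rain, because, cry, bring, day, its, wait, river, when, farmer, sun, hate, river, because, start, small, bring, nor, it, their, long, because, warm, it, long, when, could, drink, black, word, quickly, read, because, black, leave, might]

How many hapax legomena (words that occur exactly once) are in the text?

24

Frequencies: because:5, black:3, bring:3, river:3, road:2, farmer:2, their:2, word:2, give:2, when:2, it:2, long:2, bottle:1, red:1, star:1, coat:1, are:1, quiet:1, always:1, rain:1, … (16 more, each freq 1)
Hapax (freq=1): always, are, bottle, coat, could, cry, day, drink, hate, its, leave, might, nor, quickly, quiet, rain, read, red, small, star, start, sun, wait, warm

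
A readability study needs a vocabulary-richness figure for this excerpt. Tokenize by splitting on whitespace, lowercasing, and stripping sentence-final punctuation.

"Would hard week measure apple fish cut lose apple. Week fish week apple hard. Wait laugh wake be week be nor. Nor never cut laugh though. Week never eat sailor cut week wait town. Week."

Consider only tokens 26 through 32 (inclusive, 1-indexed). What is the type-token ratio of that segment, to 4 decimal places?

0.8571

Segment tokens 26–32: though, week, never, eat, sailor, cut, week
Segment N = 7, segment V = 6.
TTR = 6 / 7 = 0.8571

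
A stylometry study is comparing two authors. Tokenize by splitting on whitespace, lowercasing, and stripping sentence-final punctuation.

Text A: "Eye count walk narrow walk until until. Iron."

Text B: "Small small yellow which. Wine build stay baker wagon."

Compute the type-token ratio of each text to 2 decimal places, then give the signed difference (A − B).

TTR(A) = 6/8 = 0.75
TTR(B) = 8/9 = 0.89
Difference = 0.75 − 0.89 = -0.14

-0.14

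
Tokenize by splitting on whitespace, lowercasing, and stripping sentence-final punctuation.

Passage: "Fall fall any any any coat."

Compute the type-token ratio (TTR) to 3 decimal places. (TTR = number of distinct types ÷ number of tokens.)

0.500

N = 6 tokens, V = 3 types.
TTR = V / N = 3 / 6 = 0.500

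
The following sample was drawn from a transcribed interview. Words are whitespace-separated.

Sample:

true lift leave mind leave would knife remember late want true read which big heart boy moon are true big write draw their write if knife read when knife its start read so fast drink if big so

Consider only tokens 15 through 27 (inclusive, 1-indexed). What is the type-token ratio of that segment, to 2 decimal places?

0.92

Segment tokens 15–27: heart, boy, moon, are, true, big, write, draw, their, write, if, knife, read
Segment N = 13, segment V = 12.
TTR = 12 / 13 = 0.92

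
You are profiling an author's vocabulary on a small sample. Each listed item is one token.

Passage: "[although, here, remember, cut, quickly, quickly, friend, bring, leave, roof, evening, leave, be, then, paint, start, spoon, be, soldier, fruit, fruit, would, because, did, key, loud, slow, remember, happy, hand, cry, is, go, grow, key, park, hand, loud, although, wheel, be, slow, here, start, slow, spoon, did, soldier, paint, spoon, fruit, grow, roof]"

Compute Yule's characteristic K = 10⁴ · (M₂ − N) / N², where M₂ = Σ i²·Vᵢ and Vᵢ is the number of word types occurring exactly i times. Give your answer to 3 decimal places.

Frequencies: be:3, spoon:3, fruit:3, slow:3, although:2, here:2, remember:2, quickly:2, leave:2, roof:2, paint:2, start:2, soldier:2, did:2, key:2, loud:2, hand:2, grow:2, cut:1, friend:1, … (11 more, each freq 1)
N = 53. Frequency spectrum: V_1=13, V_2=14, V_3=4
M₂ = 1²·13 + 2²·14 + 3²·4 = 105
K = 10000 × (105 − 53) / 53² = 185.119

185.119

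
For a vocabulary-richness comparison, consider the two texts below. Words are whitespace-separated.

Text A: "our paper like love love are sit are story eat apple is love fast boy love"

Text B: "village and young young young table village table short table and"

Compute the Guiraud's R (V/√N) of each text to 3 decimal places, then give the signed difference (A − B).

1.492

A: V=12, N=16, R=3.000
B: V=5, N=11, R=1.508
Difference = 3.000 − 1.508 = 1.492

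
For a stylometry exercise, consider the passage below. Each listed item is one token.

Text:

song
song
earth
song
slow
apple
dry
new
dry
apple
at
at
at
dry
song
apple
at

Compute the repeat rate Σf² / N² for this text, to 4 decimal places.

0.1834

Frequencies: song:4, at:4, apple:3, dry:3, earth:1, slow:1, new:1
Σf² = 53; N² = 289
Repeat rate = 53 / 289 = 0.1834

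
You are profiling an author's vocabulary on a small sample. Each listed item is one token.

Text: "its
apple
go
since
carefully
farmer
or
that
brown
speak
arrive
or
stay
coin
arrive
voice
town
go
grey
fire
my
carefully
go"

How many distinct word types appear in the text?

Distinct types: {apple, arrive, brown, carefully, coin, farmer, fire, go, grey, its, my, or, since, speak, stay, that, town, voice}
V = 18

18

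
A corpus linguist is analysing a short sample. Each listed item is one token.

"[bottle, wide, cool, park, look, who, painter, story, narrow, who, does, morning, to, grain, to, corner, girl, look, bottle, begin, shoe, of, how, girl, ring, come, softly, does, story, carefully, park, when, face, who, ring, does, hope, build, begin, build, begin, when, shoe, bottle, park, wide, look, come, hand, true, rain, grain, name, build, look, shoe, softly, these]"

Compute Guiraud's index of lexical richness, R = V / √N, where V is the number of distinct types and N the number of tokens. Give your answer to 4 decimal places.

N = 58, V = 32.
√N = 7.615773
R = 32 / 7.615773 = 4.2018

4.2018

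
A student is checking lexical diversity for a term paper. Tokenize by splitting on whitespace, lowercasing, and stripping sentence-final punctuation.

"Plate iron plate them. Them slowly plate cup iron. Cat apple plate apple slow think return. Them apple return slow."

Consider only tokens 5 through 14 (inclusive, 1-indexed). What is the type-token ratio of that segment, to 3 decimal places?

0.800

Segment tokens 5–14: them, slowly, plate, cup, iron, cat, apple, plate, apple, slow
Segment N = 10, segment V = 8.
TTR = 8 / 10 = 0.800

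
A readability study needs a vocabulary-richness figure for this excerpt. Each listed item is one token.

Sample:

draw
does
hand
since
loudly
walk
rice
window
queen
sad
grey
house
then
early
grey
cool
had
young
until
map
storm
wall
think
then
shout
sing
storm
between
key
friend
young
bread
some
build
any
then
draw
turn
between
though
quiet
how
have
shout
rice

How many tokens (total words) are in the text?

Tokens: draw, does, hand, since, loudly, walk, rice, window, queen, sad, grey, house, then, early, grey, cool, had, young, until, map, storm, wall, think, then, shout, sing, storm, between, key, friend, young, bread, some, build, any, then, draw, turn, between, though, quiet, how, have, shout, rice
N = 45

45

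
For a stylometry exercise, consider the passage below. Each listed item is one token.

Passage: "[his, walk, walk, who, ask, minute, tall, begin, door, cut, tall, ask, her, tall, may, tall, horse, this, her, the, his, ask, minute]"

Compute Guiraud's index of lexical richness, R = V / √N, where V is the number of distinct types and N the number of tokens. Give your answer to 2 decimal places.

2.92

N = 23, V = 14.
√N = 4.795832
R = 14 / 4.795832 = 2.92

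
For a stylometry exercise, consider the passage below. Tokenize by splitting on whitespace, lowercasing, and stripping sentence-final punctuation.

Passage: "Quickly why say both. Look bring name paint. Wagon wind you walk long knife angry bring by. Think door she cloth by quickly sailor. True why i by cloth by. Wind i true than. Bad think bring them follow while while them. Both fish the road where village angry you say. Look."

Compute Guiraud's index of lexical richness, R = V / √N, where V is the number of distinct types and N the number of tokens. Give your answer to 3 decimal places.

N = 52, V = 33.
√N = 7.211103
R = 33 / 7.211103 = 4.576

4.576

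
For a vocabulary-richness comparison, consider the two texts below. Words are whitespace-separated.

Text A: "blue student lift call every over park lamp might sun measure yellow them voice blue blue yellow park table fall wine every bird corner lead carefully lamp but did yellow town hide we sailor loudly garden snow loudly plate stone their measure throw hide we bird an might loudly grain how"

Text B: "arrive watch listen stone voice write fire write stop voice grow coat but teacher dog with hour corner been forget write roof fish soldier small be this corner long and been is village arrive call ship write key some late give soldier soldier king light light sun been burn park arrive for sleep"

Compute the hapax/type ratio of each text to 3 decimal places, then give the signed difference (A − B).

A: hapax=26, V=37, ratio=0.703
B: hapax=34, V=41, ratio=0.829
Difference = 0.703 − 0.829 = -0.126

-0.126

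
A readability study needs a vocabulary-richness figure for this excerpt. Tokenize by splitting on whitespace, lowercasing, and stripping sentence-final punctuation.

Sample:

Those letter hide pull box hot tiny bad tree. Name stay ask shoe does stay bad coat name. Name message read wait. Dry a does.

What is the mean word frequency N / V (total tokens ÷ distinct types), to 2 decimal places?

N = 25 tokens, V = 20 types.
Mean frequency = N / V = 25 / 20 = 1.25

1.25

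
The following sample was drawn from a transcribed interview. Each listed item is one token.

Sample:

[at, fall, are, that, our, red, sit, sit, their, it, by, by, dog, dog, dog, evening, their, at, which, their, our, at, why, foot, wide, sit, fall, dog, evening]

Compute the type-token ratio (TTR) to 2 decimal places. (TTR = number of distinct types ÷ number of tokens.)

N = 29 tokens, V = 16 types.
TTR = V / N = 16 / 29 = 0.55

0.55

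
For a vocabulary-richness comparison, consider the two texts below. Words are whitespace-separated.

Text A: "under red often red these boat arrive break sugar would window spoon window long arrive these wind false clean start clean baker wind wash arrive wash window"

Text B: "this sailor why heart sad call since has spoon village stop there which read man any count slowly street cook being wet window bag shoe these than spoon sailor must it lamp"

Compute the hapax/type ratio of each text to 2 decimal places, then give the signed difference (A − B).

-0.32

A: hapax=11, V=18, ratio=0.61
B: hapax=28, V=30, ratio=0.93
Difference = 0.61 − 0.93 = -0.32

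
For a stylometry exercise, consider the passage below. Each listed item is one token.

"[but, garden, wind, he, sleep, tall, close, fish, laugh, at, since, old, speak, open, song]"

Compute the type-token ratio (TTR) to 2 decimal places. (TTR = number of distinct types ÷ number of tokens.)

N = 15 tokens, V = 15 types.
TTR = V / N = 15 / 15 = 1.00

1.00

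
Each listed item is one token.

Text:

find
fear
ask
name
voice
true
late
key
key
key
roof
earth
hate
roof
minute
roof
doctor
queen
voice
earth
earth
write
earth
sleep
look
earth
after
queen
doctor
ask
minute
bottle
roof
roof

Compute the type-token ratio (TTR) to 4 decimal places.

N = 34 tokens, V = 19 types.
TTR = V / N = 19 / 34 = 0.5588

0.5588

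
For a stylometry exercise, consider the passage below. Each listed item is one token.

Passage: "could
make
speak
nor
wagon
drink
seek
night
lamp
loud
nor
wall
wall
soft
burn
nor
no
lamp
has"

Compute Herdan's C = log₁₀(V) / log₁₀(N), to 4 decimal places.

0.9197

N = 19, V = 15.
log₁₀(V) = 1.176091, log₁₀(N) = 1.278754
C = 1.176091 / 1.278754 = 0.9197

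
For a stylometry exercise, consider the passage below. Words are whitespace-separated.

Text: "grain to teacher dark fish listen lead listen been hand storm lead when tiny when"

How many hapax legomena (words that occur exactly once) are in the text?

9

Frequencies: listen:2, lead:2, when:2, grain:1, to:1, teacher:1, dark:1, fish:1, been:1, hand:1, storm:1, tiny:1
Hapax (freq=1): been, dark, fish, grain, hand, storm, teacher, tiny, to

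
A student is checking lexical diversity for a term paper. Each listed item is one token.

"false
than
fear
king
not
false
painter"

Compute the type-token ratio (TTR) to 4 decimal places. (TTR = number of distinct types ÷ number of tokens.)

N = 7 tokens, V = 6 types.
TTR = V / N = 6 / 7 = 0.8571

0.8571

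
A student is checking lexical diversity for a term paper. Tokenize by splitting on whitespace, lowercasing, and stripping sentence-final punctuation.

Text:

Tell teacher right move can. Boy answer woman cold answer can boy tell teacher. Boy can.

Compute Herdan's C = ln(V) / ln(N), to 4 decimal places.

0.7925

N = 16, V = 9.
ln(V) = 2.197225, ln(N) = 2.772589
C = 2.197225 / 2.772589 = 0.7925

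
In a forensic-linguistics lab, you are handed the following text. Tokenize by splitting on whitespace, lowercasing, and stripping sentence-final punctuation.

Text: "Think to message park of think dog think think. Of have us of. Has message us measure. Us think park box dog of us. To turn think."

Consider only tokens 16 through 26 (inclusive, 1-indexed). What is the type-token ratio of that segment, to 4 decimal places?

0.8182

Segment tokens 16–26: us, measure, us, think, park, box, dog, of, us, to, turn
Segment N = 11, segment V = 9.
TTR = 9 / 11 = 0.8182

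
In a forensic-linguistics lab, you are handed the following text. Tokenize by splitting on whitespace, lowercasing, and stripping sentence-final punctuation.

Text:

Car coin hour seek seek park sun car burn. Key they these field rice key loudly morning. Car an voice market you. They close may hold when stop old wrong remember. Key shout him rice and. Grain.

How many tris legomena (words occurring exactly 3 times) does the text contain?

Frequencies: car:3, key:3, seek:2, they:2, rice:2, coin:1, hour:1, park:1, sun:1, burn:1, these:1, field:1, loudly:1, morning:1, an:1, voice:1, market:1, you:1, close:1, may:1, … (10 more, each freq 1)
Words with frequency 3: car, key

2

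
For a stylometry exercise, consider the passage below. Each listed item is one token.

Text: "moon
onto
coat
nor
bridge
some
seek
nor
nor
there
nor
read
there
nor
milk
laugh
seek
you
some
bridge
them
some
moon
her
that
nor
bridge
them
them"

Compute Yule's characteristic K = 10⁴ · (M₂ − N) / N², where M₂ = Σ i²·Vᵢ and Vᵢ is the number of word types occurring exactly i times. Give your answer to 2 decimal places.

642.09

Frequencies: nor:6, bridge:3, some:3, them:3, moon:2, seek:2, there:2, onto:1, coat:1, read:1, milk:1, laugh:1, you:1, her:1, that:1
N = 29. Frequency spectrum: V_1=8, V_2=3, V_3=3, V_6=1
M₂ = 1²·8 + 2²·3 + 3²·3 + 6²·1 = 83
K = 10000 × (83 − 29) / 29² = 642.09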